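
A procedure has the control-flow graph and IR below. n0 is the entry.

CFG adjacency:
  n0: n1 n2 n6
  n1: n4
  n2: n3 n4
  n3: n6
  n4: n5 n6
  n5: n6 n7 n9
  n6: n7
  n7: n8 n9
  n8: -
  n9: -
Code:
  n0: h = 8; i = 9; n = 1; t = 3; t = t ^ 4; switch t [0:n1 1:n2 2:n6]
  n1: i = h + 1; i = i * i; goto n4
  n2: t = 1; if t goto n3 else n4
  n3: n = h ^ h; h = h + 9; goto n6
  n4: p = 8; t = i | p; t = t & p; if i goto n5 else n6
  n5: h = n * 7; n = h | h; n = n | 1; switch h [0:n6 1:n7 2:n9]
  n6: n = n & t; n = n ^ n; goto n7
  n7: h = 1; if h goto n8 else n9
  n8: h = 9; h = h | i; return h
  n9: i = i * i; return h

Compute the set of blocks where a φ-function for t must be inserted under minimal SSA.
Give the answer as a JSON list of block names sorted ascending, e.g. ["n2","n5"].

Answer: ["n4", "n6", "n7", "n9"]

Derivation:
idom tree: n1←n0 n2←n0 n3←n2 n4←n0 n5←n4 n6←n0 n7←n0 n8←n7 n9←n0
Dom at joins:
  n4: preds {n1,n2}: {n0,n1} ∩ {n0,n2} = {n0}; idom=n0
  n6: preds {n0,n3,n4,n5}: {n0} ∩ {n0,n2,n3} ∩ {n0,n4} ∩ {n0,n4,n5} = {n0}; idom=n0
  n7: preds {n5,n6}: {n0,n4,n5} ∩ {n0,n6} = {n0}; idom=n0
  n9: preds {n5,n7}: {n0,n4,n5} ∩ {n0,n7} = {n0}; idom=n0

Frontier:
  n4←n1: walk n1 to n0
  n4←n2: walk n2 to n0
  n6←n0: walk · to n0
  n6←n3: walk n3→n2 to n0
  n6←n4: walk n4 to n0
  n6←n5: walk n5→n4 to n0
  n7←n5: walk n5→n4 to n0
  n7←n6: walk n6 to n0
  n9←n5: walk n5→n4 to n0
  n9←n7: walk n7 to n0
  n0 → ∅
  n1 → {n4}
  n2 → {n4,n6}
  n3 → {n6}
  n4 → {n6,n7,n9}
  n5 → {n6,n7,n9}
  n6 → {n7}
  n7 → {n9}
  n8 → ∅
  n9 → ∅

φ for t: defs {n0,n2,n4}
  DF⁺ = {n4,n6,n7,n9}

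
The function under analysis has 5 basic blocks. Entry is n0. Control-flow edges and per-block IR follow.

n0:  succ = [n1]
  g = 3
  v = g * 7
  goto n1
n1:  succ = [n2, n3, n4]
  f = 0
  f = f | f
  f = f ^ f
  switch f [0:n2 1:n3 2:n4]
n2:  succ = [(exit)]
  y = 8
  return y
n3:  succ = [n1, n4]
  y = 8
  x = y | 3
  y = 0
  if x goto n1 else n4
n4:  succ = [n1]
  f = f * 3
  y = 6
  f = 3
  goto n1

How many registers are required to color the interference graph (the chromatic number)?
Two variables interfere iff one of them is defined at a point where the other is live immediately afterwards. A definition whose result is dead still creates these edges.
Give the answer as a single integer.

Answer: 3

Analysis:
def/use:
  n0: {g,v} / ∅
  n1: {f} / ∅
  n2: {y} / ∅
  n3: {x,y} / ∅
  n4: {f,y} / {f}

Backward fixpoint:
  n0 li=∅ lo=∅
  n1 li=∅ lo={f}
  n2 li=∅ lo=∅
  n3 li={f} lo={f}
  n4 li={f} lo=∅

Interfere edges:
  f — {x,y}
  g — ∅
  v — ∅
  x — {f,y}
  y — {f,x}

Registers:
  lower bound: {f,x,y} mutually conflict ⇒ χ ≥ 3
  assign f→c0 g→c0 v→c0 x→c1 y→c2 — no edge inside a register ⇒ χ ≤ 3
  χ = 3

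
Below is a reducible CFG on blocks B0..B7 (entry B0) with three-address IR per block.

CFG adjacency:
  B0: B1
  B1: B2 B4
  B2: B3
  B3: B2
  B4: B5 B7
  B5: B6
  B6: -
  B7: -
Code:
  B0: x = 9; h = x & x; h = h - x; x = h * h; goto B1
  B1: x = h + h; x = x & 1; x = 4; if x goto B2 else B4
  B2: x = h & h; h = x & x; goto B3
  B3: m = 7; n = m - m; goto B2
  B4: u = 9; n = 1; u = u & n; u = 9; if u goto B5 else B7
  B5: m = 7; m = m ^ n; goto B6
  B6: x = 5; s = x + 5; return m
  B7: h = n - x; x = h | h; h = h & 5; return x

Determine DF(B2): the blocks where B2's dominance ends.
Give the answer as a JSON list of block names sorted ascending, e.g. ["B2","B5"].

idom tree: B1←B0 B2←B1 B3←B2 B4←B1 B5←B4 B6←B5 B7←B4
Dom∩ at merges:
  B2: preds {B1,B3}: {B0,B1} ∩ {B0,B1,B2,B3} = {B0,B1}; idom=B1

DF derivation:
  B2←B1: walk · to B1
  B2←B3: walk B3→B2 to B1
  DF(B0)=∅
  DF(B1)=∅
  DF(B2)={B2}
  DF(B3)={B2}
  DF(B4)=∅
  DF(B5)=∅
  DF(B6)=∅
  DF(B7)=∅

DF(B2) = ["B2"]

Answer: ["B2"]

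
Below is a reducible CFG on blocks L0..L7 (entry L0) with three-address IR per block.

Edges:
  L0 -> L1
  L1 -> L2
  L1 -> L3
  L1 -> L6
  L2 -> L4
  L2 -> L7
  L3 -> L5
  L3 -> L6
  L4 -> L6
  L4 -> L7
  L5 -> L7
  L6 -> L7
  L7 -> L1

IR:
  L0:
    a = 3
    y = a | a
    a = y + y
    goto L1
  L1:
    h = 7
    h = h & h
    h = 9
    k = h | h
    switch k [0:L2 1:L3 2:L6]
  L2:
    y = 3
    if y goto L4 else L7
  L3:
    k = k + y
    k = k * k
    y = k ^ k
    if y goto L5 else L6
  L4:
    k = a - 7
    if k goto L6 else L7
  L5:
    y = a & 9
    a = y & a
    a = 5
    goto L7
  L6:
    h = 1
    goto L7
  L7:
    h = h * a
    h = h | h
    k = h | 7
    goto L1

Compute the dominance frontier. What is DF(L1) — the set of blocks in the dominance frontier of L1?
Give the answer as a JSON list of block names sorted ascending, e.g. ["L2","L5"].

idom tree: L1←L0 L2←L1 L3←L1 L4←L2 L5←L3 L6←L1 L7←L1
Join-block Dom:
  L1: preds {L0,L7}: {L0} ∩ {L0,L1,L7} = {L0}; idom=L0
  L6: preds {L1,L3,L4}: {L0,L1} ∩ {L0,L1,L3} ∩ {L0,L1,L2,L4} = {L0,L1}; idom=L1
  L7: preds {L2,L4,L5,L6}: {L0,L1,L2} ∩ {L0,L1,L2,L4} ∩ {L0,L1,L3,L5} ∩ {L0,L1,L6} = {L0,L1}; idom=L1

DF derivation:
  L1←L0: walk · to L0
  L1←L7: walk L7→L1 to L0
  L6←L1: walk · to L1
  L6←L3: walk L3 to L1
  L6←L4: walk L4→L2 to L1
  L7←L2: walk L2 to L1
  L7←L4: walk L4→L2 to L1
  L7←L5: walk L5→L3 to L1
  L7←L6: walk L6 to L1
  DF(L0)=∅
  DF(L1)={L1}
  DF(L2)={L6,L7}
  DF(L3)={L6,L7}
  DF(L4)={L6,L7}
  DF(L5)={L7}
  DF(L6)={L7}
  DF(L7)={L1}

DF(L1) = ["L1"]

Answer: ["L1"]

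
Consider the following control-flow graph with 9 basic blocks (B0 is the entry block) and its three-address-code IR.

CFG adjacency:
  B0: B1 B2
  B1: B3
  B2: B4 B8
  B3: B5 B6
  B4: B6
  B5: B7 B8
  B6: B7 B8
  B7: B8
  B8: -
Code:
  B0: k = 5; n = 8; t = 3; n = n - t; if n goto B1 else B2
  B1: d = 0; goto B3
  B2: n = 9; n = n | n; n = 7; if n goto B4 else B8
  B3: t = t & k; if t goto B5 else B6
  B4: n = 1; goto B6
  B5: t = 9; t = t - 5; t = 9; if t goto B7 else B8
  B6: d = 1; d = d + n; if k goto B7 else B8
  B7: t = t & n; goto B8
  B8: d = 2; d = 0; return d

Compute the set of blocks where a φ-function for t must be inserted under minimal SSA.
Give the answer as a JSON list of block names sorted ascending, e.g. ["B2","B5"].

Answer: ["B6", "B7", "B8"]

Analysis:
idom tree: B1←B0 B2←B0 B3←B1 B4←B2 B5←B3 B6←B0 B7←B0 B8←B0
Join-block Dom:
  B6: preds {B3,B4}: {B0,B1,B3} ∩ {B0,B2,B4} = {B0}; idom=B0
  B7: preds {B5,B6}: {B0,B1,B3,B5} ∩ {B0,B6} = {B0}; idom=B0
  B8: preds {B2,B5,B6,B7}: {B0,B2} ∩ {B0,B1,B3,B5} ∩ {B0,B6} ∩ {B0,B7} = {B0}; idom=B0

Frontier:
  join B6 pred B3: B3→B1 stop@B0
  join B6 pred B4: B4→B2 stop@B0
  join B7 pred B5: B5→B3→B1 stop@B0
  join B7 pred B6: B6 stop@B0
  join B8 pred B2: B2 stop@B0
  join B8 pred B5: B5→B3→B1 stop@B0
  join B8 pred B6: B6 stop@B0
  join B8 pred B7: B7 stop@B0
  DF(B0)=∅
  DF(B1)={B6,B7,B8}
  DF(B2)={B6,B8}
  DF(B3)={B6,B7,B8}
  DF(B4)={B6}
  DF(B5)={B7,B8}
  DF(B6)={B7,B8}
  DF(B7)={B8}
  DF(B8)=∅

φ for t: defs {B0,B3,B5,B7}
  DF⁺ = {B6,B7,B8}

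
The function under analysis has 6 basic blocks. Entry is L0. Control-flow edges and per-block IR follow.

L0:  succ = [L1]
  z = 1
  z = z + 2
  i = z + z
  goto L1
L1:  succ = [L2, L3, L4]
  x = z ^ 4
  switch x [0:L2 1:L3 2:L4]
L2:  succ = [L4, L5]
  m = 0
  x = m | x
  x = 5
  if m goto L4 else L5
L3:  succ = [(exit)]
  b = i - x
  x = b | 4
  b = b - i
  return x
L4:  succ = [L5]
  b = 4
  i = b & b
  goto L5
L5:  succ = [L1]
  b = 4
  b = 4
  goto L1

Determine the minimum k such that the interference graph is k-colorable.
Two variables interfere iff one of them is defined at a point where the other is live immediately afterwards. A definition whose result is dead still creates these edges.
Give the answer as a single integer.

Block summaries:
  L0 def {i,z} use ∅
  L1 def {x} use {z}
  L2 def {m,x} use {x}
  L3 def {b,x} use {i,x}
  L4 def {b,i} use ∅
  L5 def {b} use ∅

Liveness:
  L0: in=∅ out={i,z}
  L1: in={i,z} out={i,x,z}
  L2: in={i,x,z} out={i,z}
  L3: in={i,x} out=∅
  L4: in={z} out={i,z}
  L5: in={i,z} out={i,z}

Interference:
  b — {i,x,z}
  i — {b,m,x,z}
  m — {i,x,z}
  x — {b,i,m,z}
  z — {b,i,m,x}

Chromatic number:
  {b,i,x,z} pairwise interfere (4-clique) ⇒ χ ≥ 4
  assign b→R3 i→R0 m→R3 x→R1 z→R2 — no edge inside a register ⇒ χ ≤ 4
  χ = 4

Answer: 4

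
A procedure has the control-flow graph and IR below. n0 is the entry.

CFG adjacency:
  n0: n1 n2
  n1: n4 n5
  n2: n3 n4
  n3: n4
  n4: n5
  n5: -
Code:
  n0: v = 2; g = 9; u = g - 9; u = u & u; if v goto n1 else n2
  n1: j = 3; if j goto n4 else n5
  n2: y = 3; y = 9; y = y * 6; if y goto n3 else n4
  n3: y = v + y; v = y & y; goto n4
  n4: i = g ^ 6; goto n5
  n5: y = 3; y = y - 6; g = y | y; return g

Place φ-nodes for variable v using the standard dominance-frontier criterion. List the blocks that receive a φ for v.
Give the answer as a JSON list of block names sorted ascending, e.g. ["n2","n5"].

Answer: ["n4", "n5"]

Derivation:
idom tree: n1←n0 n2←n0 n3←n2 n4←n0 n5←n0
Dom∩ at merges:
  n4: preds {n1,n2,n3}: {n0,n1} ∩ {n0,n2} ∩ {n0,n2,n3} = {n0}; idom=n0
  n5: preds {n1,n4}: {n0,n1} ∩ {n0,n4} = {n0}; idom=n0

Frontier:
  n4←n1: walk n1 to n0
  n4←n2: walk n2 to n0
  n4←n3: walk n3→n2 to n0
  n5←n1: walk n1 to n0
  n5←n4: walk n4 to n0
  n0 → ∅
  n1 → {n4,n5}
  n2 → {n4}
  n3 → {n4}
  n4 → {n5}
  n5 → ∅

φ for v: defs {n0,n3}
  DF⁺ = {n4,n5}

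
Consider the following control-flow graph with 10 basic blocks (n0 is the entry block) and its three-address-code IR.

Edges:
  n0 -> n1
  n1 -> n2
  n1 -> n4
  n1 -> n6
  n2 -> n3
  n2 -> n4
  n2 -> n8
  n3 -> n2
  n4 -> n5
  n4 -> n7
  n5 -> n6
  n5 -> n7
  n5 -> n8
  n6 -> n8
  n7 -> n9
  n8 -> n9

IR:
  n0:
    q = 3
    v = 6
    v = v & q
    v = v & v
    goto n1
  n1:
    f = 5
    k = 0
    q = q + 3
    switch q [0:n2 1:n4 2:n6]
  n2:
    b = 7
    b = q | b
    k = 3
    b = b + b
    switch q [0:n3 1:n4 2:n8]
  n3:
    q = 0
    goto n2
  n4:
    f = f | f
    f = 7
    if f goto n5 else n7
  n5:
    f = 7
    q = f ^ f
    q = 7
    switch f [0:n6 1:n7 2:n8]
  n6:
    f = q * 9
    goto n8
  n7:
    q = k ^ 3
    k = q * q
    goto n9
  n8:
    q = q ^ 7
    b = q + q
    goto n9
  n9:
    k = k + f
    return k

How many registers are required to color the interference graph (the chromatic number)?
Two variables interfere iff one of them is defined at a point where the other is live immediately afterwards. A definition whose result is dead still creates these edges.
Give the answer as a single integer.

def/use:
  n0: def={q,v} ue=∅
  n1: def={f,k,q} ue={q}
  n2: def={b,k} ue={q}
  n3: def={q} ue=∅
  n4: def={f} ue={f}
  n5: def={f,q} ue=∅
  n6: def={f} ue={q}
  n7: def={k,q} ue={k}
  n8: def={b,q} ue={q}
  n9: def={k} ue={f,k}

Liveness:
  n0: in=∅ out={q}
  n1: in={q} out={f,k,q}
  n2: in={f,q} out={f,k,q}
  n3: in={f} out={f,q}
  n4: in={f,k} out={f,k}
  n5: in={k} out={f,k,q}
  n6: in={k,q} out={f,k,q}
  n7: in={f,k} out={f,k}
  n8: in={f,k,q} out={f,k}
  n9: in={f,k} out=∅

Interfere edges:
  b↔{f,k,q}
  f↔{b,k,q}
  k↔{b,f,q}
  q↔{b,f,k,v}
  v↔{q}

Chromatic number:
  clique {b,f,k,q} ⇒ need ≥ 4
  4-colouring: r0={q}  r1={b,v}  r2={f}  r3={k}
  χ = 4

Answer: 4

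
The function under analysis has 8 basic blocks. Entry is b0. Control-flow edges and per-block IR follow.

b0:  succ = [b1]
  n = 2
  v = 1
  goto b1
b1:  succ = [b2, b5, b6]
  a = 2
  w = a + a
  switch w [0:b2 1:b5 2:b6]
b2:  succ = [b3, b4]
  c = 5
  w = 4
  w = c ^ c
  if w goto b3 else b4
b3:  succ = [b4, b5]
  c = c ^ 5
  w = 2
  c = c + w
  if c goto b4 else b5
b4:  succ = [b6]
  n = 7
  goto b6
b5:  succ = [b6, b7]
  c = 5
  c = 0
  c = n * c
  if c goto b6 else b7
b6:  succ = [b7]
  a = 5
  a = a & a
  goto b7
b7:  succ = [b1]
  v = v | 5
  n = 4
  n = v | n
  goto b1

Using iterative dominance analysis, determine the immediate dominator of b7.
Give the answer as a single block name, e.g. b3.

Answer: b1

Working:
idom tree: b1←b0 b2←b1 b3←b2 b4←b2 b5←b1 b6←b1 b7←b1
Dom at joins:
  b1: preds {b0,b7}: {b0} ∩ {b0,b1,b7} = {b0}; idom=b0
  b4: preds {b2,b3}: {b0,b1,b2} ∩ {b0,b1,b2,b3} = {b0,b1,b2}; idom=b2
  b5: preds {b1,b3}: {b0,b1} ∩ {b0,b1,b2,b3} = {b0,b1}; idom=b1
  b6: preds {b1,b4,b5}: {b0,b1} ∩ {b0,b1,b2,b4} ∩ {b0,b1,b5} = {b0,b1}; idom=b1
  b7: preds {b5,b6}: {b0,b1,b5} ∩ {b0,b1,b6} = {b0,b1}; idom=b1

idom(b7) = b1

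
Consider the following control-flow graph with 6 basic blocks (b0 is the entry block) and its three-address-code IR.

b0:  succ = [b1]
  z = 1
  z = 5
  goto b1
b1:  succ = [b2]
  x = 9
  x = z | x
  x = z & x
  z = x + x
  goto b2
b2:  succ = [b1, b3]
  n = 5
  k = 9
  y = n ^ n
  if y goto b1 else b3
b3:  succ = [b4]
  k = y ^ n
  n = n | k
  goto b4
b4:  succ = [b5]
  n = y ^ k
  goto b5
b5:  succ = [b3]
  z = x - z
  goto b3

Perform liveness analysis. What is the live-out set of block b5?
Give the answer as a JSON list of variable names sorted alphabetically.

Answer: ["n", "x", "y", "z"]

Derivation:
Per-block:
  b0: {z} / ∅
  b1: {x,z} / {z}
  b2: {k,n,y} / ∅
  b3: {k,n} / {n,y}
  b4: {n} / {k,y}
  b5: {z} / {x,z}

Backward fixpoint:
  b0: in=∅ out={z}
  b1: in={z} out={x,z}
  b2: in={x,z} out={n,x,y,z}
  b3: in={n,x,y,z} out={k,x,y,z}
  b4: in={k,x,y,z} out={n,x,y,z}
  b5: in={n,x,y,z} out={n,x,y,z}

live-out(b5) = ["n", "x", "y", "z"]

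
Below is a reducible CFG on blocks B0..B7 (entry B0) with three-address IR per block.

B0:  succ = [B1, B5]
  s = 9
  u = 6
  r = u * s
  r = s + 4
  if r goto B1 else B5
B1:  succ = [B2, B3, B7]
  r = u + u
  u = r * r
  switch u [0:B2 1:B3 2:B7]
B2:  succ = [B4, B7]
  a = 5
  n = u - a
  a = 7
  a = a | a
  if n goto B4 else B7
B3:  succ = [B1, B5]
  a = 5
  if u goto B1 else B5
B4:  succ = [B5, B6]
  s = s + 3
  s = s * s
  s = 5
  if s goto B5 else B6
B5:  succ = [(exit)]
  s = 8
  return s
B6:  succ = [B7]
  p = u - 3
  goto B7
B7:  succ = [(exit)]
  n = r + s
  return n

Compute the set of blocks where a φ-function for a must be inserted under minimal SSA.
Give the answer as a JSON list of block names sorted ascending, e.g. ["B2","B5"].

idom tree: B1←B0 B2←B1 B3←B1 B4←B2 B5←B0 B6←B4 B7←B1
Dom at joins:
  B1: preds {B0,B3}: {B0} ∩ {B0,B1,B3} = {B0}; idom=B0
  B5: preds {B0,B3,B4}: {B0} ∩ {B0,B1,B3} ∩ {B0,B1,B2,B4} = {B0}; idom=B0
  B7: preds {B1,B2,B6}: {B0,B1} ∩ {B0,B1,B2} ∩ {B0,B1,B2,B4,B6} = {B0,B1}; idom=B1

Frontier:
  join B1 pred B0: · stop@B0
  join B1 pred B3: B3→B1 stop@B0
  join B5 pred B0: · stop@B0
  join B5 pred B3: B3→B1 stop@B0
  join B5 pred B4: B4→B2→B1 stop@B0
  join B7 pred B1: · stop@B1
  join B7 pred B2: B2 stop@B1
  join B7 pred B6: B6→B4→B2 stop@B1
  B0: DF=∅
  B1: DF={B1,B5}
  B2: DF={B5,B7}
  B3: DF={B1,B5}
  B4: DF={B5,B7}
  B5: DF=∅
  B6: DF={B7}
  B7: DF=∅

φ for a: defs {B2,B3}
  DF⁺ = {B1,B5,B7}

Answer: ["B1", "B5", "B7"]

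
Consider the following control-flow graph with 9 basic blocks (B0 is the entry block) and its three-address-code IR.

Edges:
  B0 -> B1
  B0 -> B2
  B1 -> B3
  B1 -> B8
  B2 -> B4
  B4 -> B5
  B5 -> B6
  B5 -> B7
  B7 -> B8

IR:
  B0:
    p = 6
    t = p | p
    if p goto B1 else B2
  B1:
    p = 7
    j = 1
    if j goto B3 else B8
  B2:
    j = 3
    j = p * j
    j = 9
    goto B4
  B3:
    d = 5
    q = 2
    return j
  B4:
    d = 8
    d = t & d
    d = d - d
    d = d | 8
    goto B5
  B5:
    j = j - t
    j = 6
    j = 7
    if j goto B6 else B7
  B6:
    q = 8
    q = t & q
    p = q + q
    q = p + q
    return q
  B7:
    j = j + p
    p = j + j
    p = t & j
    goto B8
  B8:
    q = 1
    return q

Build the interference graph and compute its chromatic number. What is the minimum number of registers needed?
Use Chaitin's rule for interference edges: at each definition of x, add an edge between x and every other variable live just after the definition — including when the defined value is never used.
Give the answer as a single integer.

Answer: 4

Analysis:
def/use:
  B0: def={p,t} ue=∅
  B1: def={j,p} ue=∅
  B2: def={j} ue={p}
  B3: def={d,q} ue={j}
  B4: def={d} ue={t}
  B5: def={j} ue={j,t}
  B6: def={p,q} ue={t}
  B7: def={j,p} ue={j,p,t}
  B8: def={q} ue=∅

Liveness:
  live B0: ∅→{p,t}
  live B1: ∅→{j}
  live B2: {p,t}→{j,p,t}
  live B3: {j}→∅
  live B4: {j,p,t}→{j,p,t}
  live B5: {j,p,t}→{j,p,t}
  live B6: {t}→∅
  live B7: {j,p,t}→∅
  live B8: ∅→∅

Interfere edges:
  d — {j,p,t}
  j — {d,p,q,t}
  p — {d,j,q,t}
  q — {j,p,t}
  t — {d,j,p,q}

Registers:
  lower bound: {d,j,p,t} mutually conflict ⇒ χ ≥ 4
  4-colouring: c0={j}  c1={p}  c2={t}  c3={d,q}
  χ = 4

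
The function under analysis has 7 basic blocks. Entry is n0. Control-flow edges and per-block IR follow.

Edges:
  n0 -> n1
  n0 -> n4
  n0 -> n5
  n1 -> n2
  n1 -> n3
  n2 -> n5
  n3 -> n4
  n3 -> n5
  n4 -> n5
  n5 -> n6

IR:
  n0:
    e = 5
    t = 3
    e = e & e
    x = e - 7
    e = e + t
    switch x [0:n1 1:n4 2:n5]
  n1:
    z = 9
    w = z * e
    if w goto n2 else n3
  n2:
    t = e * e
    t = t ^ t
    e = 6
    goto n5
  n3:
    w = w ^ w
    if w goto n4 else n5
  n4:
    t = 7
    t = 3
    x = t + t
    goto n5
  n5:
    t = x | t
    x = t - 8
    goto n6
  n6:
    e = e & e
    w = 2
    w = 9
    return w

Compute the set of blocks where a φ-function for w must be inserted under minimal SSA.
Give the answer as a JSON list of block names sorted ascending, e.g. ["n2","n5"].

idom tree: n1←n0 n2←n1 n3←n1 n4←n0 n5←n0 n6←n5
Join-block Dom:
  n4: preds {n0,n3}: {n0} ∩ {n0,n1,n3} = {n0}; idom=n0
  n5: preds {n0,n2,n3,n4}: {n0} ∩ {n0,n1,n2} ∩ {n0,n1,n3} ∩ {n0,n4} = {n0}; idom=n0

DF walk-up:
  join n4 pred n0: · stop@n0
  join n4 pred n3: n3→n1 stop@n0
  join n5 pred n0: · stop@n0
  join n5 pred n2: n2→n1 stop@n0
  join n5 pred n3: n3→n1 stop@n0
  join n5 pred n4: n4 stop@n0
  DF(n0)=∅
  DF(n1)={n4,n5}
  DF(n2)={n5}
  DF(n3)={n4,n5}
  DF(n4)={n5}
  DF(n5)=∅
  DF(n6)=∅

φ for w: defs {n1,n3,n6}
  DF⁺ = {n4,n5}

Answer: ["n4", "n5"]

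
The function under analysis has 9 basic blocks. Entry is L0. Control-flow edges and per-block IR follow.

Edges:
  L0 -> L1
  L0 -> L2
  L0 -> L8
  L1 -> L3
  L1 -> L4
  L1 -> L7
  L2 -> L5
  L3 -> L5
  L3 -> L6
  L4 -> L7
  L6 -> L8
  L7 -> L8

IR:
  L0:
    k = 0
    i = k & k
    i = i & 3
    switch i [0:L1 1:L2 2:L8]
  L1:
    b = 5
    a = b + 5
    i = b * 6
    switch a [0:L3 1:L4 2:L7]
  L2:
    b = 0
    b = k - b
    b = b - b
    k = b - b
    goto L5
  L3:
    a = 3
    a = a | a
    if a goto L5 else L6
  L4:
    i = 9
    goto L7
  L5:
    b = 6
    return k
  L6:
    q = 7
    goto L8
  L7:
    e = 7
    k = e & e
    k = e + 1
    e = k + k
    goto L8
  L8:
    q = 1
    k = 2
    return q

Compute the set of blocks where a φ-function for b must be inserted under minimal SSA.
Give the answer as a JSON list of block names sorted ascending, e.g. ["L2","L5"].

idom tree: L1←L0 L2←L0 L3←L1 L4←L1 L5←L0 L6←L3 L7←L1 L8←L0
Join-block Dom:
  L5: preds {L2,L3}: {L0,L2} ∩ {L0,L1,L3} = {L0}; idom=L0
  L7: preds {L1,L4}: {L0,L1} ∩ {L0,L1,L4} = {L0,L1}; idom=L1
  L8: preds {L0,L6,L7}: {L0} ∩ {L0,L1,L3,L6} ∩ {L0,L1,L7} = {L0}; idom=L0

Frontier:
  join L5 pred L2: L2 stop@L0
  join L5 pred L3: L3→L1 stop@L0
  join L7 pred L1: · stop@L1
  join L7 pred L4: L4 stop@L1
  join L8 pred L0: · stop@L0
  join L8 pred L6: L6→L3→L1 stop@L0
  join L8 pred L7: L7→L1 stop@L0
  L0: DF=∅
  L1: DF={L5,L8}
  L2: DF={L5}
  L3: DF={L5,L8}
  L4: DF={L7}
  L5: DF=∅
  L6: DF={L8}
  L7: DF={L8}
  L8: DF=∅

φ for b: defs {L1,L2,L5}
  DF⁺ = {L5,L8}

Answer: ["L5", "L8"]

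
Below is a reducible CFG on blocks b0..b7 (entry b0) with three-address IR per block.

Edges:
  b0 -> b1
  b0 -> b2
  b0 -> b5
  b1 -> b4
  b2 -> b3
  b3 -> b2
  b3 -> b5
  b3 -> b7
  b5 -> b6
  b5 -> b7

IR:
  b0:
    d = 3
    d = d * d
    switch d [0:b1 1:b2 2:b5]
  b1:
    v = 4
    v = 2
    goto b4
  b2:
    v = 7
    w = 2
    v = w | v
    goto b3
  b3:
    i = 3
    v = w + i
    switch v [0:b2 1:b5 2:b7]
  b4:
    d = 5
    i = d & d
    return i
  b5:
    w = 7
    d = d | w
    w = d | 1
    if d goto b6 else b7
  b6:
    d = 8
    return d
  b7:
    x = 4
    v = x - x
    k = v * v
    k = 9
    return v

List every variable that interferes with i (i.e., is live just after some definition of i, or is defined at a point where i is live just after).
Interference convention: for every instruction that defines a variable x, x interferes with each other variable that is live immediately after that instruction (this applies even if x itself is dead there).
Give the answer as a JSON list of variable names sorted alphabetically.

Answer: ["d", "w"]

Derivation:
def/use:
  b0: def={d} ue=∅
  b1: def={v} ue=∅
  b2: def={v,w} ue=∅
  b3: def={i,v} ue={w}
  b4: def={d,i} ue=∅
  b5: def={d,w} ue={d}
  b6: def={d} ue=∅
  b7: def={k,v,x} ue=∅

Backward fixpoint:
  live b0: ∅→{d}
  live b1: ∅→∅
  live b2: {d}→{d,w}
  live b3: {d,w}→{d}
  live b4: ∅→∅
  live b5: {d}→∅
  live b6: ∅→∅
  live b7: ∅→∅

Conflict graph:
  d: {i,v,w}
  i: {d,w}
  k: {v}
  v: {d,k,w}
  w: {d,i,v}
  x: ∅

N(i) = ["d", "w"]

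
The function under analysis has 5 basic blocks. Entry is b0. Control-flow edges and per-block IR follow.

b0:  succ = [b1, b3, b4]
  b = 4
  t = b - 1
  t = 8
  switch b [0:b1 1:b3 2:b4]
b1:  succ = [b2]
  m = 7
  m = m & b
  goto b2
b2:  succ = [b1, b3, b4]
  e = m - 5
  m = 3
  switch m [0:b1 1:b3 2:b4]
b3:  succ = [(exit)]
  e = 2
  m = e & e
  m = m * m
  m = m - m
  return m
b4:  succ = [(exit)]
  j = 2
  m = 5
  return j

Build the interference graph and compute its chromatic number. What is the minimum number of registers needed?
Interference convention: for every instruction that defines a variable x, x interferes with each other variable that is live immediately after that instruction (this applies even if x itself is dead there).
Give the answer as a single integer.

Answer: 2

Analysis:
def/use:
  b0 def {b,t} use ∅
  b1 def {m} use {b}
  b2 def {e,m} use {m}
  b3 def {e,m} use ∅
  b4 def {j,m} use ∅

Live sets:
  b0 li=∅ lo={b}
  b1 li={b} lo={b,m}
  b2 li={b,m} lo={b}
  b3 li=∅ lo=∅
  b4 li=∅ lo=∅

Interference:
  b↔{e,m,t}
  e↔{b}
  j↔{m}
  m↔{b,j}
  t↔{b}

Colouring:
  {b,e} pairwise interfere (2-clique) ⇒ χ ≥ 2
  assign b→c0 e→c1 j→c0 m→c1 t→c1 — no edge inside a register ⇒ χ ≤ 2
  χ = 2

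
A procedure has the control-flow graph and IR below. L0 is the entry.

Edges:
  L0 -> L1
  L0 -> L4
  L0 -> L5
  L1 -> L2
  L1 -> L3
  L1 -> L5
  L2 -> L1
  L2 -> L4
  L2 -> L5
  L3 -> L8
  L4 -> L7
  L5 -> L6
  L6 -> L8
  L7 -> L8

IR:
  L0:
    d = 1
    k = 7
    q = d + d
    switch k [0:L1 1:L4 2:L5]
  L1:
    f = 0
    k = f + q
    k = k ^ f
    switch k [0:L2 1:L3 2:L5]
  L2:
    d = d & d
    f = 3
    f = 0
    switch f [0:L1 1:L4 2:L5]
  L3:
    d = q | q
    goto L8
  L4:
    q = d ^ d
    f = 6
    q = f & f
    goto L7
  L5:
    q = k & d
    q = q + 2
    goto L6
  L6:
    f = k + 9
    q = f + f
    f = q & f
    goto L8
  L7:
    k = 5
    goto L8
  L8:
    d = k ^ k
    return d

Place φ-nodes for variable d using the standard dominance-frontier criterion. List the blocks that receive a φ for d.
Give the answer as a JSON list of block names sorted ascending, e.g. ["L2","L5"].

idom tree: L1←L0 L2←L1 L3←L1 L4←L0 L5←L0 L6←L5 L7←L4 L8←L0
Dom at joins:
  L1: preds {L0,L2}: {L0} ∩ {L0,L1,L2} = {L0}; idom=L0
  L4: preds {L0,L2}: {L0} ∩ {L0,L1,L2} = {L0}; idom=L0
  L5: preds {L0,L1,L2}: {L0} ∩ {L0,L1} ∩ {L0,L1,L2} = {L0}; idom=L0
  L8: preds {L3,L6,L7}: {L0,L1,L3} ∩ {L0,L5,L6} ∩ {L0,L4,L7} = {L0}; idom=L0

DF walk-up:
  join L1 pred L0: · stop@L0
  join L1 pred L2: L2→L1 stop@L0
  join L4 pred L0: · stop@L0
  join L4 pred L2: L2→L1 stop@L0
  join L5 pred L0: · stop@L0
  join L5 pred L1: L1 stop@L0
  join L5 pred L2: L2→L1 stop@L0
  join L8 pred L3: L3→L1 stop@L0
  join L8 pred L6: L6→L5 stop@L0
  join L8 pred L7: L7→L4 stop@L0
  L0: DF=∅
  L1: DF={L1,L4,L5,L8}
  L2: DF={L1,L4,L5}
  L3: DF={L8}
  L4: DF={L8}
  L5: DF={L8}
  L6: DF={L8}
  L7: DF={L8}
  L8: DF=∅

φ for d: defs {L0,L2,L3,L8}
  DF⁺ = {L1,L4,L5,L8}

Answer: ["L1", "L4", "L5", "L8"]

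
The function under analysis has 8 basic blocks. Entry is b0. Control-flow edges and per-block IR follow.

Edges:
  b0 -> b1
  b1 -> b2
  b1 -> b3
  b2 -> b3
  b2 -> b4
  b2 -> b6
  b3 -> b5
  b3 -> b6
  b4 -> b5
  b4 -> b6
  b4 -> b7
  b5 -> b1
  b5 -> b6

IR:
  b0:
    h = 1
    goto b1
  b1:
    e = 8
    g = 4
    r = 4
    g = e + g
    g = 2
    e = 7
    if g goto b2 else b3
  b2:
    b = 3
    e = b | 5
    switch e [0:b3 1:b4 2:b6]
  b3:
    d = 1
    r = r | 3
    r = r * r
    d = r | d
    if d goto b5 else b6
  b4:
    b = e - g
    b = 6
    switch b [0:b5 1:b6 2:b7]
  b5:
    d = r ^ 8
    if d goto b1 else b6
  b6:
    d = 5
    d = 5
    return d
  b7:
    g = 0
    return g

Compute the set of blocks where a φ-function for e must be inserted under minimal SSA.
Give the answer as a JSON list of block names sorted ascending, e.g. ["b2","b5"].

Answer: ["b1", "b3", "b5", "b6"]

Working:
idom tree: b1←b0 b2←b1 b3←b1 b4←b2 b5←b1 b6←b1 b7←b4
Dom at joins:
  b1: preds {b0,b5}: {b0} ∩ {b0,b1,b5} = {b0}; idom=b0
  b3: preds {b1,b2}: {b0,b1} ∩ {b0,b1,b2} = {b0,b1}; idom=b1
  b5: preds {b3,b4}: {b0,b1,b3} ∩ {b0,b1,b2,b4} = {b0,b1}; idom=b1
  b6: preds {b2,b3,b4,b5}: {b0,b1,b2} ∩ {b0,b1,b3} ∩ {b0,b1,b2,b4} ∩ {b0,b1,b5} = {b0,b1}; idom=b1

DF derivation:
  b1←b0: walk · to b0
  b1←b5: walk b5→b1 to b0
  b3←b1: walk · to b1
  b3←b2: walk b2 to b1
  b5←b3: walk b3 to b1
  b5←b4: walk b4→b2 to b1
  b6←b2: walk b2 to b1
  b6←b3: walk b3 to b1
  b6←b4: walk b4→b2 to b1
  b6←b5: walk b5 to b1
  b0: DF=∅
  b1: DF={b1}
  b2: DF={b3,b5,b6}
  b3: DF={b5,b6}
  b4: DF={b5,b6}
  b5: DF={b1,b6}
  b6: DF=∅
  b7: DF=∅

φ for e: defs {b1,b2}
  DF⁺ = {b1,b3,b5,b6}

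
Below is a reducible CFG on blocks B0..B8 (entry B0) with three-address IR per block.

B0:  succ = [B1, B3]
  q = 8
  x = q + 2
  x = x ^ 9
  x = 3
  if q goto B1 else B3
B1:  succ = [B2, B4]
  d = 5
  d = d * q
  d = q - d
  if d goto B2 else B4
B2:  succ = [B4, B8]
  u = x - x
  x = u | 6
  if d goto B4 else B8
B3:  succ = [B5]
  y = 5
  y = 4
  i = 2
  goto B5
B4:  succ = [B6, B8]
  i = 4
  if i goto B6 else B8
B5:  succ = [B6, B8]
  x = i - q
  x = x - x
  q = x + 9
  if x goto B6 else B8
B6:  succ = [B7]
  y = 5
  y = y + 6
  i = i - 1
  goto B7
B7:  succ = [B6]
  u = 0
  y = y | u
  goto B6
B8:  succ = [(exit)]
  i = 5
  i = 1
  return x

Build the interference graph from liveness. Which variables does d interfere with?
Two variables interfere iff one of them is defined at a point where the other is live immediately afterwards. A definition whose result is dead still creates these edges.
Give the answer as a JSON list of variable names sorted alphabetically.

Answer: ["q", "u", "x"]

Working:
Block summaries:
  B0 def {q,x} use ∅
  B1 def {d} use {q}
  B2 def {u,x} use {d,x}
  B3 def {i,y} use ∅
  B4 def {i} use ∅
  B5 def {q,x} use {i,q}
  B6 def {i,y} use {i}
  B7 def {u,y} use {y}
  B8 def {i} use {x}

Backward fixpoint:
  B0 li=∅ lo={q,x}
  B1 li={q,x} lo={d,x}
  B2 li={d,x} lo={x}
  B3 li={q} lo={i,q}
  B4 li={x} lo={i,x}
  B5 li={i,q} lo={i,x}
  B6 li={i} lo={i,y}
  B7 li={i,y} lo={i}
  B8 li={x} lo=∅

Interfere edges:
  d: {q,u,x}
  i: {q,u,x,y}
  q: {d,i,x,y}
  u: {d,i,y}
  x: {d,i,q}
  y: {i,q,u}

N(d) = ["q", "u", "x"]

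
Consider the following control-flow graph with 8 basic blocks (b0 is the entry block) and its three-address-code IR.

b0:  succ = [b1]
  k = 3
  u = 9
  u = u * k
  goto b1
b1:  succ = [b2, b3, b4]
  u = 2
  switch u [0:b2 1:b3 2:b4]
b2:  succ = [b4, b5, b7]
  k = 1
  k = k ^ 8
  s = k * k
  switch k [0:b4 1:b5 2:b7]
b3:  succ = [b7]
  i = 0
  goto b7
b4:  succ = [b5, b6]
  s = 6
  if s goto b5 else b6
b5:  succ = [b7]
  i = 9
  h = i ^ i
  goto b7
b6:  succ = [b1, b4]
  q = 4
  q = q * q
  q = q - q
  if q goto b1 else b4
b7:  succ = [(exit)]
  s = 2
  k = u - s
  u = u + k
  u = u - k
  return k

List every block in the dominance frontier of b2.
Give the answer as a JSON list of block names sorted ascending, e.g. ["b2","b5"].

Answer: ["b4", "b5", "b7"]

Derivation:
idom tree: b1←b0 b2←b1 b3←b1 b4←b1 b5←b1 b6←b4 b7←b1
Dom∩ at merges:
  b1: preds {b0,b6}: {b0} ∩ {b0,b1,b4,b6} = {b0}; idom=b0
  b4: preds {b1,b2,b6}: {b0,b1} ∩ {b0,b1,b2} ∩ {b0,b1,b4,b6} = {b0,b1}; idom=b1
  b5: preds {b2,b4}: {b0,b1,b2} ∩ {b0,b1,b4} = {b0,b1}; idom=b1
  b7: preds {b2,b3,b5}: {b0,b1,b2} ∩ {b0,b1,b3} ∩ {b0,b1,b5} = {b0,b1}; idom=b1

Frontier:
  b1←b0: walk · to b0
  b1←b6: walk b6→b4→b1 to b0
  b4←b1: walk · to b1
  b4←b2: walk b2 to b1
  b4←b6: walk b6→b4 to b1
  b5←b2: walk b2 to b1
  b5←b4: walk b4 to b1
  b7←b2: walk b2 to b1
  b7←b3: walk b3 to b1
  b7←b5: walk b5 to b1
  DF(b0)=∅
  DF(b1)={b1}
  DF(b2)={b4,b5,b7}
  DF(b3)={b7}
  DF(b4)={b1,b4,b5}
  DF(b5)={b7}
  DF(b6)={b1,b4}
  DF(b7)=∅

DF(b2) = ["b4", "b5", "b7"]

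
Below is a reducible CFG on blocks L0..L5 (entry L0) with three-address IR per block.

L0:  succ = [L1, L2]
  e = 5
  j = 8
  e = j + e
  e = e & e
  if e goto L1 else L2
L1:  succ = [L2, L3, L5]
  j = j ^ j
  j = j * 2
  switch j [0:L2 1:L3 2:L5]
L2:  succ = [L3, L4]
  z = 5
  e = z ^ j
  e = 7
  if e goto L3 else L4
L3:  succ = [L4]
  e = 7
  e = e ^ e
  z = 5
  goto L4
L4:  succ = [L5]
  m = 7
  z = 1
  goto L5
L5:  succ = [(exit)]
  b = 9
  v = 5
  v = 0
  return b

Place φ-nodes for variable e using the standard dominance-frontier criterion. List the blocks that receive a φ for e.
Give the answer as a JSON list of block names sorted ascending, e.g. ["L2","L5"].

Answer: ["L3", "L4", "L5"]

Analysis:
idom tree: L1←L0 L2←L0 L3←L0 L4←L0 L5←L0
Dom at joins:
  L2: preds {L0,L1}: {L0} ∩ {L0,L1} = {L0}; idom=L0
  L3: preds {L1,L2}: {L0,L1} ∩ {L0,L2} = {L0}; idom=L0
  L4: preds {L2,L3}: {L0,L2} ∩ {L0,L3} = {L0}; idom=L0
  L5: preds {L1,L4}: {L0,L1} ∩ {L0,L4} = {L0}; idom=L0

DF derivation:
  join L2 pred L0: · stop@L0
  join L2 pred L1: L1 stop@L0
  join L3 pred L1: L1 stop@L0
  join L3 pred L2: L2 stop@L0
  join L4 pred L2: L2 stop@L0
  join L4 pred L3: L3 stop@L0
  join L5 pred L1: L1 stop@L0
  join L5 pred L4: L4 stop@L0
  L0 → ∅
  L1 → {L2,L3,L5}
  L2 → {L3,L4}
  L3 → {L4}
  L4 → {L5}
  L5 → ∅

φ for e: defs {L0,L2,L3}
  DF⁺ = {L3,L4,L5}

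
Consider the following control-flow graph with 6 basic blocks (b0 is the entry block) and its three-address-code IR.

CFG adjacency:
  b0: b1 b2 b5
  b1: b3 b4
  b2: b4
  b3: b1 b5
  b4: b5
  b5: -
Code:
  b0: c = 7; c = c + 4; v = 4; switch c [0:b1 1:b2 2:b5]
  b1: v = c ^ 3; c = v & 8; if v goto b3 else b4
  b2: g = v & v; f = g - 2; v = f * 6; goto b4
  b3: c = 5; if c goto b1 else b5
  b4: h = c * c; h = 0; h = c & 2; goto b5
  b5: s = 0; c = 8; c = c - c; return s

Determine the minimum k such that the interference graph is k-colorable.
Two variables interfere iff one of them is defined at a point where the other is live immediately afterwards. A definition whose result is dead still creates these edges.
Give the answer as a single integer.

Per-block:
  b0 def {c,v} use ∅
  b1 def {c,v} use {c}
  b2 def {f,g,v} use {v}
  b3 def {c} use ∅
  b4 def {h} use {c}
  b5 def {c,s} use ∅

Liveness:
  b0: in=∅ out={c,v}
  b1: in={c} out={c}
  b2: in={c,v} out={c}
  b3: in=∅ out={c}
  b4: in={c} out=∅
  b5: in=∅ out=∅

Conflict graph:
  c↔{f,g,h,s,v}
  f↔{c}
  g↔{c}
  h↔{c}
  s↔{c}
  v↔{c}

Chromatic number:
  lower bound: {c,f} mutually conflict ⇒ χ ≥ 2
  assign c→R0 f→R1 g→R1 h→R1 s→R1 v→R1 — no edge inside a register ⇒ χ ≤ 2
  χ = 2

Answer: 2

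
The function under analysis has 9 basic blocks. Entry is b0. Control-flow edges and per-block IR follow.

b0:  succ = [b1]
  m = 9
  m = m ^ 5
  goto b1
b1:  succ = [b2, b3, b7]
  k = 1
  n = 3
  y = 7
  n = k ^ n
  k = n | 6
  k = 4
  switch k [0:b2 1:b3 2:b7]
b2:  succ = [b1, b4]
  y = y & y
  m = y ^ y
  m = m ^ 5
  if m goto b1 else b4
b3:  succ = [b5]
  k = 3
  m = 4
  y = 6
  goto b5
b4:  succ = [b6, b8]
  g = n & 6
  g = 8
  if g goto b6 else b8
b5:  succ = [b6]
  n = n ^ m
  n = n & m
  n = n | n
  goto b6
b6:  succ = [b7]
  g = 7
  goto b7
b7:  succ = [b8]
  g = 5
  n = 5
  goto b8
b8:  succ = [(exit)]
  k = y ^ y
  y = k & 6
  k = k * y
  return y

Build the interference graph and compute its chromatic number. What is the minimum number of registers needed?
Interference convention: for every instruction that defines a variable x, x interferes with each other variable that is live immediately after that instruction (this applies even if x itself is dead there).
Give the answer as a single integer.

Answer: 3

Analysis:
Block summaries:
  b0: {m} / ∅
  b1: {k,n,y} / ∅
  b2: {m,y} / {y}
  b3: {k,m,y} / ∅
  b4: {g} / {n}
  b5: {n} / {m,n}
  b6: {g} / ∅
  b7: {g,n} / ∅
  b8: {k,y} / {y}

Live sets:
  b0: in=∅ out=∅
  b1: in=∅ out={n,y}
  b2: in={n,y} out={n,y}
  b3: in={n} out={m,n,y}
  b4: in={n,y} out={y}
  b5: in={m,n,y} out={y}
  b6: in={y} out={y}
  b7: in={y} out={y}
  b8: in={y} out=∅

Interfere edges:
  g — {y}
  k — {n,y}
  m — {n,y}
  n — {k,m,y}
  y — {g,k,m,n}

Chromatic number:
  clique {k,n,y} ⇒ need ≥ 3
  3-colouring: R0={y}  R1={g,n}  R2={k,m}
  χ = 3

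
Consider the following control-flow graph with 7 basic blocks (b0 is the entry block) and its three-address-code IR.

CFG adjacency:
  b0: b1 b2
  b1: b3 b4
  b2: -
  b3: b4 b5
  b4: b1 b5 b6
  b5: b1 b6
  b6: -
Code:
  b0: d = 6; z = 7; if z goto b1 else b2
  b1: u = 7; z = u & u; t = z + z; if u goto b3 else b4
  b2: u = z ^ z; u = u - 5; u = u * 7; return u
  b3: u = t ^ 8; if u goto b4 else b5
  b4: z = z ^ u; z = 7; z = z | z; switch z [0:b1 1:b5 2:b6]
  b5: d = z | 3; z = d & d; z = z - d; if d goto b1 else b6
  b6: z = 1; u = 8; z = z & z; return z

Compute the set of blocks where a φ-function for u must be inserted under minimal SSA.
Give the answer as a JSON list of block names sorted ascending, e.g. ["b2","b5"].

idom tree: b1←b0 b2←b0 b3←b1 b4←b1 b5←b1 b6←b1
Dom∩ at merges:
  b1: preds {b0,b4,b5}: {b0} ∩ {b0,b1,b4} ∩ {b0,b1,b5} = {b0}; idom=b0
  b4: preds {b1,b3}: {b0,b1} ∩ {b0,b1,b3} = {b0,b1}; idom=b1
  b5: preds {b3,b4}: {b0,b1,b3} ∩ {b0,b1,b4} = {b0,b1}; idom=b1
  b6: preds {b4,b5}: {b0,b1,b4} ∩ {b0,b1,b5} = {b0,b1}; idom=b1

Frontier:
  join b1 pred b0: · stop@b0
  join b1 pred b4: b4→b1 stop@b0
  join b1 pred b5: b5→b1 stop@b0
  join b4 pred b1: · stop@b1
  join b4 pred b3: b3 stop@b1
  join b5 pred b3: b3 stop@b1
  join b5 pred b4: b4 stop@b1
  join b6 pred b4: b4 stop@b1
  join b6 pred b5: b5 stop@b1
  DF(b0)=∅
  DF(b1)={b1}
  DF(b2)=∅
  DF(b3)={b4,b5}
  DF(b4)={b1,b5,b6}
  DF(b5)={b1,b6}
  DF(b6)=∅

φ for u: defs {b1,b2,b3,b6}
  DF⁺ = {b1,b4,b5,b6}

Answer: ["b1", "b4", "b5", "b6"]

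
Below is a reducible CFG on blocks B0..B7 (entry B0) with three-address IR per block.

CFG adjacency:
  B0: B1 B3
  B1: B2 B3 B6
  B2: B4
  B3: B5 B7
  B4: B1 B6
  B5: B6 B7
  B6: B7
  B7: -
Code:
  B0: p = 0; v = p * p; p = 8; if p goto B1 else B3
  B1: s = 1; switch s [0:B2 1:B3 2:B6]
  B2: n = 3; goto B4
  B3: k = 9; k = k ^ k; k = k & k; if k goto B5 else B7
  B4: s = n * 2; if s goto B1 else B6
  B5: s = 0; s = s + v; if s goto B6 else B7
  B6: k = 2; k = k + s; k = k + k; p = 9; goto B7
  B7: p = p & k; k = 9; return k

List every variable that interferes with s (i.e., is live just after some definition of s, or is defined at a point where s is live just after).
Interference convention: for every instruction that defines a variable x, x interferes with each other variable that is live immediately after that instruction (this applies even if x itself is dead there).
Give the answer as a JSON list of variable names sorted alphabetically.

Answer: ["k", "p", "v"]

Working:
Block summaries:
  B0 def {p,v} use ∅
  B1 def {s} use ∅
  B2 def {n} use ∅
  B3 def {k} use ∅
  B4 def {s} use {n}
  B5 def {s} use {v}
  B6 def {k,p} use {s}
  B7 def {k,p} use {k,p}

Live sets:
  live B0: ∅→{p,v}
  live B1: {p,v}→{p,s,v}
  live B2: {p,v}→{n,p,v}
  live B3: {p,v}→{k,p,v}
  live B4: {n,p,v}→{p,s,v}
  live B5: {k,p,v}→{k,p,s}
  live B6: {s}→{k,p}
  live B7: {k,p}→∅

Interfere edges:
  k↔{p,s,v}
  n↔{p,v}
  p↔{k,n,s,v}
  s↔{k,p,v}
  v↔{k,n,p,s}

N(s) = ["k", "p", "v"]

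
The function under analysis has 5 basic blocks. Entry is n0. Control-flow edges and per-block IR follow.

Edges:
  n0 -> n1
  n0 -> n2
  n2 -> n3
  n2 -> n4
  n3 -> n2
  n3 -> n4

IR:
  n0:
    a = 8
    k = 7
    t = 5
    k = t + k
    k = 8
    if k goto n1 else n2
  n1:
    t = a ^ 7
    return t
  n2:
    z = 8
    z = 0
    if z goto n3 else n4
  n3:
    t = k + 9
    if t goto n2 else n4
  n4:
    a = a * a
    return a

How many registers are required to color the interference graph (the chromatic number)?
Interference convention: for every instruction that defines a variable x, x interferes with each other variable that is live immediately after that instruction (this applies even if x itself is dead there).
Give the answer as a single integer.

Per-block:
  n0: {a,k,t} / ∅
  n1: {t} / {a}
  n2: {z} / ∅
  n3: {t} / {k}
  n4: {a} / {a}

Live sets:
  live n0: ∅→{a,k}
  live n1: {a}→∅
  live n2: {a,k}→{a,k}
  live n3: {a,k}→{a,k}
  live n4: {a}→∅

Interference:
  a: {k,t,z}
  k: {a,t,z}
  t: {a,k}
  z: {a,k}

Colouring:
  lower bound: {a,k,t} mutually conflict ⇒ χ ≥ 3
  3-colouring: R0={a}  R1={k}  R2={t,z}
  χ = 3

Answer: 3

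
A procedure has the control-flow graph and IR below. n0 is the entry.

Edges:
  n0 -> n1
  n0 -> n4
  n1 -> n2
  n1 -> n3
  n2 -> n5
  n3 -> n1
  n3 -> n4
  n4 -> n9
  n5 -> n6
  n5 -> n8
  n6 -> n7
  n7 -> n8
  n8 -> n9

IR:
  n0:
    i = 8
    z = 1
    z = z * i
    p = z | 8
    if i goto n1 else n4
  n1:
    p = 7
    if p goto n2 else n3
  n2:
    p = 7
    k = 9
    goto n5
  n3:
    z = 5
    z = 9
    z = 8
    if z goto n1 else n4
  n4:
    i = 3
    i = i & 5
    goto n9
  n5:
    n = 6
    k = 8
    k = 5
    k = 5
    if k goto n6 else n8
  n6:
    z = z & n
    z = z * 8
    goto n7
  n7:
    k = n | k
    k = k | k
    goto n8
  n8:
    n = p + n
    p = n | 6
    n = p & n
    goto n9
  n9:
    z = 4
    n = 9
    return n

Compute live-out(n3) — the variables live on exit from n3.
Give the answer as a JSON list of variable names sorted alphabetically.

def/use:
  n0 def {i,p,z} use ∅
  n1 def {p} use ∅
  n2 def {k,p} use ∅
  n3 def {z} use ∅
  n4 def {i} use ∅
  n5 def {k,n} use ∅
  n6 def {z} use {n,z}
  n7 def {k} use {k,n}
  n8 def {n,p} use {n,p}
  n9 def {n,z} use ∅

Backward fixpoint:
  n0 li=∅ lo={z}
  n1 li={z} lo={z}
  n2 li={z} lo={p,z}
  n3 li=∅ lo={z}
  n4 li=∅ lo=∅
  n5 li={p,z} lo={k,n,p,z}
  n6 li={k,n,p,z} lo={k,n,p}
  n7 li={k,n,p} lo={n,p}
  n8 li={n,p} lo=∅
  n9 li=∅ lo=∅

live-out(n3) = ["z"]

Answer: ["z"]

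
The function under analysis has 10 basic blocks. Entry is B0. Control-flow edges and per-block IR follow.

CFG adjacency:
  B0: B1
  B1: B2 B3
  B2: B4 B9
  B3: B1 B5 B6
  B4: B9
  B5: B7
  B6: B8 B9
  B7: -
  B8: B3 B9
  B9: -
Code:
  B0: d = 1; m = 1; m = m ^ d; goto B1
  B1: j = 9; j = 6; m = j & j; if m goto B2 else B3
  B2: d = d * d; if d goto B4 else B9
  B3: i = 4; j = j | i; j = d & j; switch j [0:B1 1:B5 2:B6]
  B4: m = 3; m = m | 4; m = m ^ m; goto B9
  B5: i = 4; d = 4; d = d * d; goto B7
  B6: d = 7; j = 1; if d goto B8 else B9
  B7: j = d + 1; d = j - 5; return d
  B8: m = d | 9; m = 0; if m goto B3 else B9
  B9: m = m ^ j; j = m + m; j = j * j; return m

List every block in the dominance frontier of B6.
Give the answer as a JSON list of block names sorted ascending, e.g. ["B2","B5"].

idom tree: B1←B0 B2←B1 B3←B1 B4←B2 B5←B3 B6←B3 B7←B5 B8←B6 B9←B1
Join-block Dom:
  B1: preds {B0,B3}: {B0} ∩ {B0,B1,B3} = {B0}; idom=B0
  B3: preds {B1,B8}: {B0,B1} ∩ {B0,B1,B3,B6,B8} = {B0,B1}; idom=B1
  B9: preds {B2,B4,B6,B8}: {B0,B1,B2} ∩ {B0,B1,B2,B4} ∩ {B0,B1,B3,B6} ∩ {B0,B1,B3,B6,B8} = {B0,B1}; idom=B1

DF walk-up:
  join B1 pred B0: · stop@B0
  join B1 pred B3: B3→B1 stop@B0
  join B3 pred B1: · stop@B1
  join B3 pred B8: B8→B6→B3 stop@B1
  join B9 pred B2: B2 stop@B1
  join B9 pred B4: B4→B2 stop@B1
  join B9 pred B6: B6→B3 stop@B1
  join B9 pred B8: B8→B6→B3 stop@B1
  B0: DF=∅
  B1: DF={B1}
  B2: DF={B9}
  B3: DF={B1,B3,B9}
  B4: DF={B9}
  B5: DF=∅
  B6: DF={B3,B9}
  B7: DF=∅
  B8: DF={B3,B9}
  B9: DF=∅

DF(B6) = ["B3", "B9"]

Answer: ["B3", "B9"]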